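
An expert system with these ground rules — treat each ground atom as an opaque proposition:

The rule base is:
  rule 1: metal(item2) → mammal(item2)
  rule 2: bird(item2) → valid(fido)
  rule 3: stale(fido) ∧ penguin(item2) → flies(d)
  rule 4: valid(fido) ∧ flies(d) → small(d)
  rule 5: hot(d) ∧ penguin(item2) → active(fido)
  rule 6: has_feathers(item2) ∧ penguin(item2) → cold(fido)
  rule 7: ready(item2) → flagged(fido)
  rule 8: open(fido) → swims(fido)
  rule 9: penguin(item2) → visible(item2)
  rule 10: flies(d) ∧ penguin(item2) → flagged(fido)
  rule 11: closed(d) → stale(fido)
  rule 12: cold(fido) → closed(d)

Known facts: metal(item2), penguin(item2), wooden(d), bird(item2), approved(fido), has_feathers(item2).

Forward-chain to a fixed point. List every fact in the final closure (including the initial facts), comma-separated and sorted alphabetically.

Round 1 — rule 1, rule 2, rule 6, rule 9, derive mammal(item2), valid(fido), cold(fido), visible(item2).
Round 2 — rule 12, derive closed(d).
Round 3 — rule 11, derive stale(fido).
Round 4 — rule 3, derive flies(d).
Round 5 — rule 4, rule 10, derive small(d), flagged(fido).

approved(fido), bird(item2), closed(d), cold(fido), flagged(fido), flies(d), has_feathers(item2), mammal(item2), metal(item2), penguin(item2), small(d), stale(fido), valid(fido), visible(item2), wooden(d)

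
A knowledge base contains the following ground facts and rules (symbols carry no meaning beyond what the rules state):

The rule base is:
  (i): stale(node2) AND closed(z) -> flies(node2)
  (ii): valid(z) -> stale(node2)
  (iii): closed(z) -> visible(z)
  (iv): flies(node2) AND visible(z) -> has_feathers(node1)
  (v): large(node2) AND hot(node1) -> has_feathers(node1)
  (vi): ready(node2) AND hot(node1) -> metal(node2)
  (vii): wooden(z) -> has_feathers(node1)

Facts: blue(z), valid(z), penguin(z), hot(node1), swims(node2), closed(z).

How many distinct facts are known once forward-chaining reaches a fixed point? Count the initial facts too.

Round 1 — (ii), (iii), derive stale(node2), visible(z).
Round 2 — (i), derive flies(node2).
Round 3 — (iv), derive has_feathers(node1).
Closure: {blue(z), closed(z), flies(node2), has_feathers(node1), hot(node1), penguin(z), stale(node2), swims(node2), valid(z), visible(z)} — 10 facts.

10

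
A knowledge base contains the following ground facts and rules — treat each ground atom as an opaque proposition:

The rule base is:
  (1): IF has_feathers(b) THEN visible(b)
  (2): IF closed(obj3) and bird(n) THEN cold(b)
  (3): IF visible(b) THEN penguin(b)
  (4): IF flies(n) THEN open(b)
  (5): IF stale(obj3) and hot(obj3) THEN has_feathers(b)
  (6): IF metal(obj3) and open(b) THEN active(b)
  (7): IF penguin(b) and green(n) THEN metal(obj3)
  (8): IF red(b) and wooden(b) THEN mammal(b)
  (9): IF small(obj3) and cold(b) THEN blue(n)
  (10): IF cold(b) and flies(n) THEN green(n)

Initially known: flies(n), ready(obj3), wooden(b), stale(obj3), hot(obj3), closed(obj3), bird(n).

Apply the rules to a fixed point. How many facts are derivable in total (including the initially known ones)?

15

Round 1 — (2), (4), (5), derive cold(b), open(b), has_feathers(b).
Round 2 — (1), (10), derive visible(b), green(n).
Round 3 — (3), derive penguin(b).
Round 4 — (7), derive metal(obj3).
Round 5 — (6), derive active(b).
Closure: {active(b), bird(n), closed(obj3), cold(b), flies(n), green(n), has_feathers(b), hot(obj3), metal(obj3), open(b), penguin(b), ready(obj3), stale(obj3), visible(b), wooden(b)} — 15 facts.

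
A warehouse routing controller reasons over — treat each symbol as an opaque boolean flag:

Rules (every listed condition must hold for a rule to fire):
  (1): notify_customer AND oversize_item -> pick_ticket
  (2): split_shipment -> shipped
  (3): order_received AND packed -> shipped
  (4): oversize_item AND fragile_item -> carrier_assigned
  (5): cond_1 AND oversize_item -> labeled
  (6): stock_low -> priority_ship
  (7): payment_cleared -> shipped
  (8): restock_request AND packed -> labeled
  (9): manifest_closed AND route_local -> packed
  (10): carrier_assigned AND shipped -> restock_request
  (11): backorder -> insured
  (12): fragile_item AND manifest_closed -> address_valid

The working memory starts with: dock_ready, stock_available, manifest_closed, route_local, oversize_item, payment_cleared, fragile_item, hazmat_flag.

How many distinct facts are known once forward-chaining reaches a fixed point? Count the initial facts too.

Round 1: (4) [oversize_item AND fragile_item -> carrier_assigned]; (7) [payment_cleared -> shipped]; (9) [manifest_closed AND route_local -> packed]; (12) [fragile_item AND manifest_closed -> address_valid]. Adds carrier_assigned, shipped, packed, address_valid.
Round 2: (10) [carrier_assigned AND shipped -> restock_request]. Adds restock_request.
Round 3: (8) [restock_request AND packed -> labeled]. Adds labeled.
Closure: {address_valid, carrier_assigned, dock_ready, fragile_item, hazmat_flag, labeled, manifest_closed, oversize_item, packed, payment_cleared, restock_request, route_local, shipped, stock_available} — 14 facts.

14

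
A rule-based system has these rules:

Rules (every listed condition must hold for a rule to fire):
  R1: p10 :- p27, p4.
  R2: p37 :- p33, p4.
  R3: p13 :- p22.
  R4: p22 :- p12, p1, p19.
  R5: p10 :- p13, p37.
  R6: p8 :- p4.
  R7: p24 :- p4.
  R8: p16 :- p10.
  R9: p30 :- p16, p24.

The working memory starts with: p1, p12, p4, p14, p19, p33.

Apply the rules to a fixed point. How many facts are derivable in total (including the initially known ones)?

Round 1: R2 [p37 :- p33, p4.]; R4 [p22 :- p12, p1, p19.]; R6 [p8 :- p4.]; R7 [p24 :- p4.]. New: p37, p22, p8, p24.
Round 2: R3 [p13 :- p22.]. New: p13.
Round 3: R5 [p10 :- p13, p37.]. New: p10.
Round 4: R8 [p16 :- p10.]. New: p16.
Round 5: R9 [p30 :- p16, p24.]. New: p30.
Closure: {p1, p10, p12, p13, p14, p16, p19, p22, p24, p30, p33, p37, p4, p8} — 14 facts.

14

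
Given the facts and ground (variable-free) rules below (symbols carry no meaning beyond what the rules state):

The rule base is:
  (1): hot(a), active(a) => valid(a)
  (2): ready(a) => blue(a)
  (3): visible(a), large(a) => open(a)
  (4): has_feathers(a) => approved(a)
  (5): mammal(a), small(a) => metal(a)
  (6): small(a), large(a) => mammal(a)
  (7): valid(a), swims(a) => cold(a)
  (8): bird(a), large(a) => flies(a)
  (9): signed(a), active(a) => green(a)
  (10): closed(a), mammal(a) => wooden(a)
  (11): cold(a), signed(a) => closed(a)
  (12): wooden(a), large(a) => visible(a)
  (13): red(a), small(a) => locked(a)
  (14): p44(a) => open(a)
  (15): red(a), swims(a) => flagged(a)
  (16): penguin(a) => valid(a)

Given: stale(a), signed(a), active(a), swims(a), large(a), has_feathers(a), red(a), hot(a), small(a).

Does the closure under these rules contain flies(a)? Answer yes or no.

Round 1: (1) [hot(a), active(a) => valid(a)]; (4) [has_feathers(a) => approved(a)]; (6) [small(a), large(a) => mammal(a)]; (9) [signed(a), active(a) => green(a)]; (13) [red(a), small(a) => locked(a)]; (15) [red(a), swims(a) => flagged(a)]. New: valid(a), approved(a), mammal(a), green(a), locked(a), flagged(a).
Round 2: (5) [mammal(a), small(a) => metal(a)]; (7) [valid(a), swims(a) => cold(a)]. New: metal(a), cold(a).
Round 3: (11) [cold(a), signed(a) => closed(a)]. New: closed(a).
Round 4: (10) [closed(a), mammal(a) => wooden(a)]. New: wooden(a).
Round 5: (12) [wooden(a), large(a) => visible(a)]. New: visible(a).
Round 6: (3) [visible(a), large(a) => open(a)]. New: open(a).
Fixed point reached. flies(a) is concluded only by (8); (8) needs bird(a) (never derived).

no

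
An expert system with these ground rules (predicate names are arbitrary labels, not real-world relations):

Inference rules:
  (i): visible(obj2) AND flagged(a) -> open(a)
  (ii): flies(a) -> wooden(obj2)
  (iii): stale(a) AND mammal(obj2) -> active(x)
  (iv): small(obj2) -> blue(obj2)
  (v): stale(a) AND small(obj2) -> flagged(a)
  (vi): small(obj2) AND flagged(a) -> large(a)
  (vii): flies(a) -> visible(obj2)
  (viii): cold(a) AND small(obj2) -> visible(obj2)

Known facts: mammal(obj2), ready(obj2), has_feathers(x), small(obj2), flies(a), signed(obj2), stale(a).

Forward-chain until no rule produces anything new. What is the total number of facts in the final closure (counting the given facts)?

Round 1: (ii) [flies(a) -> wooden(obj2)]; (iii) [stale(a) AND mammal(obj2) -> active(x)]; (iv) [small(obj2) -> blue(obj2)]; (v) [stale(a) AND small(obj2) -> flagged(a)]; (vii) [flies(a) -> visible(obj2)]. New: wooden(obj2), active(x), blue(obj2), flagged(a), visible(obj2).
Round 2: (i) [visible(obj2) AND flagged(a) -> open(a)]; (vi) [small(obj2) AND flagged(a) -> large(a)]. New: open(a), large(a).
Closure: {active(x), blue(obj2), flagged(a), flies(a), has_feathers(x), large(a), mammal(obj2), open(a), ready(obj2), signed(obj2), small(obj2), stale(a), visible(obj2), wooden(obj2)} — 14 facts.

14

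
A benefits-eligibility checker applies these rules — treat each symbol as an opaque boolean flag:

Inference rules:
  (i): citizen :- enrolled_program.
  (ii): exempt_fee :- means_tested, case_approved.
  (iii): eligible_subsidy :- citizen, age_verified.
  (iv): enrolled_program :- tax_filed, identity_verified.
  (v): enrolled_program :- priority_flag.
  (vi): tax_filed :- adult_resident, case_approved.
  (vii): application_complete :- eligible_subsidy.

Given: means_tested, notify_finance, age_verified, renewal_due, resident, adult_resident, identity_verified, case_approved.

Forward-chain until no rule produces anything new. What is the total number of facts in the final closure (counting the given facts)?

14

Round 1 fires (ii), (vi), giving exempt_fee, tax_filed.
Round 2 fires (iv), giving enrolled_program.
Round 3 fires (i), giving citizen.
Round 4 fires (iii), giving eligible_subsidy.
Round 5 fires (vii), giving application_complete.
Closure: {adult_resident, age_verified, application_complete, case_approved, citizen, eligible_subsidy, enrolled_program, exempt_fee, identity_verified, means_tested, notify_finance, renewal_due, resident, tax_filed} — 14 facts.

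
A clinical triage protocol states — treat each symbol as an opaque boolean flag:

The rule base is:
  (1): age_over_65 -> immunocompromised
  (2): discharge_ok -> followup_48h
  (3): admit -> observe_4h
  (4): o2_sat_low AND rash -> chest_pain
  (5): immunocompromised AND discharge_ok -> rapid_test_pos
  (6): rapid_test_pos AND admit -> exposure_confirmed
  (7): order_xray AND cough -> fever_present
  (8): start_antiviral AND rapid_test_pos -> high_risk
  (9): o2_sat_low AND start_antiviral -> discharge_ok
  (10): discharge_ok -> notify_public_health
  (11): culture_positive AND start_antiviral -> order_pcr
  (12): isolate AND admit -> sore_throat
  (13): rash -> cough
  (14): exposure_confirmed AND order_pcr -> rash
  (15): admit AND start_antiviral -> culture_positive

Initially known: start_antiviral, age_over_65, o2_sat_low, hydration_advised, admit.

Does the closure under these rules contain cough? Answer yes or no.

yes

Round 1 — (1), (3), (9), (15), derive immunocompromised, observe_4h, discharge_ok, culture_positive.
Round 2 — (2), (5), (10), (11), derive followup_48h, rapid_test_pos, notify_public_health, order_pcr.
Round 3 — (6), (8), derive exposure_confirmed, high_risk.
Round 4 — (14), derive rash.
Round 5 — (4), (13), derive chest_pain, cough.
cough appears in round 5, so it is derivable.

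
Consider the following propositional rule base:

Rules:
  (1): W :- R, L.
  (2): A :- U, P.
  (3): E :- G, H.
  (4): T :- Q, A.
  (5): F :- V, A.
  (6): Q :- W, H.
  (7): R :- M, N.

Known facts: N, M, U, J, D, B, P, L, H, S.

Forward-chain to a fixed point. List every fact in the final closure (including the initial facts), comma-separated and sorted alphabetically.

Round 1: (2) [A :- U, P.]; (7) [R :- M, N.]. New: A, R.
Round 2: (1) [W :- R, L.]. New: W.
Round 3: (6) [Q :- W, H.]. New: Q.
Round 4: (4) [T :- Q, A.]. New: T.

A, B, D, H, J, L, M, N, P, Q, R, S, T, U, W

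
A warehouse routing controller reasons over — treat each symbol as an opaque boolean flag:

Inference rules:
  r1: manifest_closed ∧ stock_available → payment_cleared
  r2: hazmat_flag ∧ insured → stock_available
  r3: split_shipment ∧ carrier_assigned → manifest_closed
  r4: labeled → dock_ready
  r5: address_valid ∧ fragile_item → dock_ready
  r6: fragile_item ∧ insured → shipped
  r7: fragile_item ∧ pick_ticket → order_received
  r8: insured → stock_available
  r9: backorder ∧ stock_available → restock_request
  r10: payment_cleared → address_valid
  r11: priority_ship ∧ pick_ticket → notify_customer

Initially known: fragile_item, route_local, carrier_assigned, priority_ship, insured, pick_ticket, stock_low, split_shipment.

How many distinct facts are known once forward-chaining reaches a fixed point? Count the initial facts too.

Round 1: r3 [split_shipment ∧ carrier_assigned → manifest_closed]; r6 [fragile_item ∧ insured → shipped]; r7 [fragile_item ∧ pick_ticket → order_received]; r8 [insured → stock_available]; r11 [priority_ship ∧ pick_ticket → notify_customer]. Adds manifest_closed, shipped, order_received, stock_available, notify_customer.
Round 2: r1 [manifest_closed ∧ stock_available → payment_cleared]. Adds payment_cleared.
Round 3: r10 [payment_cleared → address_valid]. Adds address_valid.
Round 4: r5 [address_valid ∧ fragile_item → dock_ready]. Adds dock_ready.
Closure: {address_valid, carrier_assigned, dock_ready, fragile_item, insured, manifest_closed, notify_customer, order_received, payment_cleared, pick_ticket, priority_ship, route_local, shipped, split_shipment, stock_available, stock_low} — 16 facts.

16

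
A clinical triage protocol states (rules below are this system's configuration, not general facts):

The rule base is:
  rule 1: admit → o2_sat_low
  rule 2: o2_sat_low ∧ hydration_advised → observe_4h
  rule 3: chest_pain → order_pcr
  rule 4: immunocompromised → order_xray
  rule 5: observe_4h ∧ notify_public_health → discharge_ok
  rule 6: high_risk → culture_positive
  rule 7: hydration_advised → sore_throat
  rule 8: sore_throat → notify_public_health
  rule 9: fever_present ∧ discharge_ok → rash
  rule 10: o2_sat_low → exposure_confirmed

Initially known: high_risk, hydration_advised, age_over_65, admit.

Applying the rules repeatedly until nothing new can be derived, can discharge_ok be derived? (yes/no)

yes

[1] rule 1 [admit → o2_sat_low]; rule 6 [high_risk → culture_positive]; rule 7 [hydration_advised → sore_throat]. ⇒ new: o2_sat_low, culture_positive, sore_throat.
[2] rule 2 [o2_sat_low ∧ hydration_advised → observe_4h]; rule 8 [sore_throat → notify_public_health]; rule 10 [o2_sat_low → exposure_confirmed]. ⇒ new: observe_4h, notify_public_health, exposure_confirmed.
[3] rule 5 [observe_4h ∧ notify_public_health → discharge_ok]. ⇒ new: discharge_ok.
discharge_ok appears in round 3, so it is derivable.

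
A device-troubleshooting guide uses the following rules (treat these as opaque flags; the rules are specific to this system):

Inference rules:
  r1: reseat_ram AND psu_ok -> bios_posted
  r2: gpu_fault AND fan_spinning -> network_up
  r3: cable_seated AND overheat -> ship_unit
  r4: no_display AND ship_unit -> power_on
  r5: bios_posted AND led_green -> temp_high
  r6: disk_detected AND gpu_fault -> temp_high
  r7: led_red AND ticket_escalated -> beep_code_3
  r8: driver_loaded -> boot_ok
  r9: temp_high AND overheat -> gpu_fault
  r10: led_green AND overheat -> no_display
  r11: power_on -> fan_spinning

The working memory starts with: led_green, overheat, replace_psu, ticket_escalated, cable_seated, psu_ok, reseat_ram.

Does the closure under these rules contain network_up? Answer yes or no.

yes

[1] r1 [reseat_ram AND psu_ok -> bios_posted]; r3 [cable_seated AND overheat -> ship_unit]; r10 [led_green AND overheat -> no_display]. ⇒ new: bios_posted, ship_unit, no_display.
[2] r4 [no_display AND ship_unit -> power_on]; r5 [bios_posted AND led_green -> temp_high]. ⇒ new: power_on, temp_high.
[3] r9 [temp_high AND overheat -> gpu_fault]; r11 [power_on -> fan_spinning]. ⇒ new: gpu_fault, fan_spinning.
[4] r2 [gpu_fault AND fan_spinning -> network_up]. ⇒ new: network_up.
network_up appears in round 4, so it is derivable.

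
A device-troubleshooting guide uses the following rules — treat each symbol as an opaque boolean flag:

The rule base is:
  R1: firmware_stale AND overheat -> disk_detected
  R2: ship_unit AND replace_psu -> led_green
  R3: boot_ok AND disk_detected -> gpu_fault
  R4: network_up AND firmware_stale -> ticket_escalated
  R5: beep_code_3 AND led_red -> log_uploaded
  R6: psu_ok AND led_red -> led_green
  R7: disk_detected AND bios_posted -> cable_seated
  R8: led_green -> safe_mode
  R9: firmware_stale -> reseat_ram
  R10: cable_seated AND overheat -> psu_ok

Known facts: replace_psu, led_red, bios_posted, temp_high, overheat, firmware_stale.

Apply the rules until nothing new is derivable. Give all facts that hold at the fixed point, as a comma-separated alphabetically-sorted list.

bios_posted, cable_seated, disk_detected, firmware_stale, led_green, led_red, overheat, psu_ok, replace_psu, reseat_ram, safe_mode, temp_high

Round 1: R1 [firmware_stale AND overheat -> disk_detected]; R9 [firmware_stale -> reseat_ram]. New: disk_detected, reseat_ram.
Round 2: R7 [disk_detected AND bios_posted -> cable_seated]. New: cable_seated.
Round 3: R10 [cable_seated AND overheat -> psu_ok]. New: psu_ok.
Round 4: R6 [psu_ok AND led_red -> led_green]. New: led_green.
Round 5: R8 [led_green -> safe_mode]. New: safe_mode.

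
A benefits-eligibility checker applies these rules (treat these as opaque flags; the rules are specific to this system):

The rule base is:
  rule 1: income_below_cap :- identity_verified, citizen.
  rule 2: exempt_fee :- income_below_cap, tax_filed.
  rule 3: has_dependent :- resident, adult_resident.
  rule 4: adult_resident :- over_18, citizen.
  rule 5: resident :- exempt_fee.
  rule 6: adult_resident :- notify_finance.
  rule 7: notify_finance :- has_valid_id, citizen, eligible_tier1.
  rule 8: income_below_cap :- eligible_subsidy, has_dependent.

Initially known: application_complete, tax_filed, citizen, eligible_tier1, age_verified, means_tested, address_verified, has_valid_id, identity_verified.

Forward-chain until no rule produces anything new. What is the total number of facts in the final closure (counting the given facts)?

15

Round 1 — rule 1, rule 7, derive income_below_cap, notify_finance.
Round 2 — rule 2, rule 6, derive exempt_fee, adult_resident.
Round 3 — rule 5, derive resident.
Round 4 — rule 3, derive has_dependent.
Closure: {address_verified, adult_resident, age_verified, application_complete, citizen, eligible_tier1, exempt_fee, has_dependent, has_valid_id, identity_verified, income_below_cap, means_tested, notify_finance, resident, tax_filed} — 15 facts.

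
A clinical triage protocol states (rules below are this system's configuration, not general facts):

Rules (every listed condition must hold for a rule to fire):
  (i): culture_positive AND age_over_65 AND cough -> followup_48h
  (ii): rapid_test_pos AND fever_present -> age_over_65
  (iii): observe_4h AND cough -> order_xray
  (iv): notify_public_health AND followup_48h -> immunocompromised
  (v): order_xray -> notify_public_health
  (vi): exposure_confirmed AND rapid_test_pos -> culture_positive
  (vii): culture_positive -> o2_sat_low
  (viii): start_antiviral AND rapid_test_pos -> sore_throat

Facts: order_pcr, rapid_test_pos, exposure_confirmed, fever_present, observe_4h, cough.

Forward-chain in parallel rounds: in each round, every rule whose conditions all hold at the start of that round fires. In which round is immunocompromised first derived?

3

[1] (ii) [rapid_test_pos AND fever_present -> age_over_65]; (iii) [observe_4h AND cough -> order_xray]; (vi) [exposure_confirmed AND rapid_test_pos -> culture_positive]. ⇒ new: age_over_65, order_xray, culture_positive.
[2] (i) [culture_positive AND age_over_65 AND cough -> followup_48h]; (v) [order_xray -> notify_public_health]; (vii) [culture_positive -> o2_sat_low]. ⇒ new: followup_48h, notify_public_health, o2_sat_low.
[3] (iv) [notify_public_health AND followup_48h -> immunocompromised]. ⇒ new: immunocompromised.
immunocompromised first appears in round 3.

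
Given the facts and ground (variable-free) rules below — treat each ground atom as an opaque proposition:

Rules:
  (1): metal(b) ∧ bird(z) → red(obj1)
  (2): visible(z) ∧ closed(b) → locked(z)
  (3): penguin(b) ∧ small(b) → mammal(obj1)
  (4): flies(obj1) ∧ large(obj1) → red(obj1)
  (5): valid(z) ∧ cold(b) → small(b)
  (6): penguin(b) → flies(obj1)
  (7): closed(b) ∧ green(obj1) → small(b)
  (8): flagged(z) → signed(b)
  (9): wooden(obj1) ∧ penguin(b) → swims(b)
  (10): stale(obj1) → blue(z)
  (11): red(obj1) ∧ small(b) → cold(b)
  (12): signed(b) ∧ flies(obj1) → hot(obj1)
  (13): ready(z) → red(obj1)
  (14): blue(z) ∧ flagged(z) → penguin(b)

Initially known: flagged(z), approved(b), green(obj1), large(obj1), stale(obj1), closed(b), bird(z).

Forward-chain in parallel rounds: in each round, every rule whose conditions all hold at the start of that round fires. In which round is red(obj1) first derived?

4

Round 1: (7) [closed(b) ∧ green(obj1) → small(b)]; (8) [flagged(z) → signed(b)]; (10) [stale(obj1) → blue(z)]. Adds small(b), signed(b), blue(z).
Round 2: (14) [blue(z) ∧ flagged(z) → penguin(b)]. Adds penguin(b).
Round 3: (3) [penguin(b) ∧ small(b) → mammal(obj1)]; (6) [penguin(b) → flies(obj1)]. Adds mammal(obj1), flies(obj1).
Round 4: (4) [flies(obj1) ∧ large(obj1) → red(obj1)]; (12) [signed(b) ∧ flies(obj1) → hot(obj1)]. Adds red(obj1), hot(obj1).
red(obj1) first appears in round 4.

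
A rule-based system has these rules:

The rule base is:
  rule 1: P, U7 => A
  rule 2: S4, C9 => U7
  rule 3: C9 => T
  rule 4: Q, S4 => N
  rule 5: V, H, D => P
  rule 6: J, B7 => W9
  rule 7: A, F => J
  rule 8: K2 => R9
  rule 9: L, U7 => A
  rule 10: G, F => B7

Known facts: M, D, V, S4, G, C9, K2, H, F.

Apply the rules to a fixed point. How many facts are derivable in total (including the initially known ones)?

[1] rule 2 [S4, C9 => U7]; rule 3 [C9 => T]; rule 5 [V, H, D => P]; rule 8 [K2 => R9]; rule 10 [G, F => B7]. ⇒ new: U7, T, P, R9, B7.
[2] rule 1 [P, U7 => A]. ⇒ new: A.
[3] rule 7 [A, F => J]. ⇒ new: J.
[4] rule 6 [J, B7 => W9]. ⇒ new: W9.
Closure: {A, B7, C9, D, F, G, H, J, K2, M, P, R9, S4, T, U7, V, W9} — 17 facts.

17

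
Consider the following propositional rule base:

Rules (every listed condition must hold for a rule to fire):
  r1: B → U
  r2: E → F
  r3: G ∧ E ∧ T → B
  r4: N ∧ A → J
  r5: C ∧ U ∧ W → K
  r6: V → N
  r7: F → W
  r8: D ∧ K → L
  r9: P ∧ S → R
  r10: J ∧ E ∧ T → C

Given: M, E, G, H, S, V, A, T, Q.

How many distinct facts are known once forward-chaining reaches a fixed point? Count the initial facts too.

17

Round 1: r2 [E → F]; r3 [G ∧ E ∧ T → B]; r6 [V → N]. Adds F, B, N.
Round 2: r1 [B → U]; r4 [N ∧ A → J]; r7 [F → W]. Adds U, J, W.
Round 3: r10 [J ∧ E ∧ T → C]. Adds C.
Round 4: r5 [C ∧ U ∧ W → K]. Adds K.
Closure: {A, B, C, E, F, G, H, J, K, M, N, Q, S, T, U, V, W} — 17 facts.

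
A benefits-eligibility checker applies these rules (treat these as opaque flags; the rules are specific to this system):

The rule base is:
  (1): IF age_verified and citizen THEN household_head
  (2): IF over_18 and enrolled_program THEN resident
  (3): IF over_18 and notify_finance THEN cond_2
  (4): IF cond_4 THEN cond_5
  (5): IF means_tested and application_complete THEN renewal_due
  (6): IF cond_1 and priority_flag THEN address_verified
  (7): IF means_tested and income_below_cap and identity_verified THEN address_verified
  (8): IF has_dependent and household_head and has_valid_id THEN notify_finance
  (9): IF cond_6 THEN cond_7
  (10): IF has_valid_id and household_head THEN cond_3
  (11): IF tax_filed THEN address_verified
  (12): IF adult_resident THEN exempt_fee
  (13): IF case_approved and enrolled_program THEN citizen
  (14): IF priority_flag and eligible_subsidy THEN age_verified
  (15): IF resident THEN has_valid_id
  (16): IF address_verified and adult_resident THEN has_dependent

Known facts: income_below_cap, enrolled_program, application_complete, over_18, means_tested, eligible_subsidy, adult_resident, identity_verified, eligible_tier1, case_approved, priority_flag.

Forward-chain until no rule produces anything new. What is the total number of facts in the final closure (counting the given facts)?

23

Round 1: (2) [IF over_18 and enrolled_program THEN resident]; (5) [IF means_tested and application_complete THEN renewal_due]; (7) [IF means_tested and income_below_cap and identity_verified THEN address_verified]; (12) [IF adult_resident THEN exempt_fee]; (13) [IF case_approved and enrolled_program THEN citizen]; (14) [IF priority_flag and eligible_subsidy THEN age_verified]. New: resident, renewal_due, address_verified, exempt_fee, citizen, age_verified.
Round 2: (1) [IF age_verified and citizen THEN household_head]; (15) [IF resident THEN has_valid_id]; (16) [IF address_verified and adult_resident THEN has_dependent]. New: household_head, has_valid_id, has_dependent.
Round 3: (8) [IF has_dependent and household_head and has_valid_id THEN notify_finance]; (10) [IF has_valid_id and household_head THEN cond_3]. New: notify_finance, cond_3.
Round 4: (3) [IF over_18 and notify_finance THEN cond_2]. New: cond_2.
Closure: {address_verified, adult_resident, age_verified, application_complete, case_approved, citizen, cond_2, cond_3, eligible_subsidy, eligible_tier1, enrolled_program, exempt_fee, has_dependent, has_valid_id, household_head, identity_verified, income_below_cap, means_tested, notify_finance, over_18, priority_flag, renewal_due, resident} — 23 facts.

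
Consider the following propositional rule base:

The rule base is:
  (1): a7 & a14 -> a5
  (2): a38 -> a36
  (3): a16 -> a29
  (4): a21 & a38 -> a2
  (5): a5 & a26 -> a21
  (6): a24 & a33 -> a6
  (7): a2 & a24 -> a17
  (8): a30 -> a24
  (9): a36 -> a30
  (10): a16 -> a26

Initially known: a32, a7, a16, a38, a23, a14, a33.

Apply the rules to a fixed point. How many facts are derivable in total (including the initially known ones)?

Round 1: (1) [a7 & a14 -> a5]; (2) [a38 -> a36]; (3) [a16 -> a29]; (10) [a16 -> a26]. New: a5, a36, a29, a26.
Round 2: (5) [a5 & a26 -> a21]; (9) [a36 -> a30]. New: a21, a30.
Round 3: (4) [a21 & a38 -> a2]; (8) [a30 -> a24]. New: a2, a24.
Round 4: (6) [a24 & a33 -> a6]; (7) [a2 & a24 -> a17]. New: a6, a17.
Closure: {a14, a16, a17, a2, a21, a23, a24, a26, a29, a30, a32, a33, a36, a38, a5, a6, a7} — 17 facts.

17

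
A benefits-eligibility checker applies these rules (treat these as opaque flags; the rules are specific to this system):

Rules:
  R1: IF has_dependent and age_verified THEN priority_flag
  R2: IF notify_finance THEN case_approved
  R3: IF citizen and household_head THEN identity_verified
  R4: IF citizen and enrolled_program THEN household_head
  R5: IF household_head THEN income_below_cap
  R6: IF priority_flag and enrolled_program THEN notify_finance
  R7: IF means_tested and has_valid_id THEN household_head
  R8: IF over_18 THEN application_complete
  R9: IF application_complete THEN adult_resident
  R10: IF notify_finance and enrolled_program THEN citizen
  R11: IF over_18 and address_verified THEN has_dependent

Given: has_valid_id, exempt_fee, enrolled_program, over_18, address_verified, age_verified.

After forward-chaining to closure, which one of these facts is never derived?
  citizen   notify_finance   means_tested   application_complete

Round 1: R8 [IF over_18 THEN application_complete]; R11 [IF over_18 and address_verified THEN has_dependent]. Adds application_complete, has_dependent.
Round 2: R1 [IF has_dependent and age_verified THEN priority_flag]; R9 [IF application_complete THEN adult_resident]. Adds priority_flag, adult_resident.
Round 3: R6 [IF priority_flag and enrolled_program THEN notify_finance]. Adds notify_finance.
Round 4: R2 [IF notify_finance THEN case_approved]; R10 [IF notify_finance and enrolled_program THEN citizen]. Adds case_approved, citizen.
Round 5: R4 [IF citizen and enrolled_program THEN household_head]. Adds household_head.
Round 6: R3 [IF citizen and household_head THEN identity_verified]; R5 [IF household_head THEN income_below_cap]. Adds identity_verified, income_below_cap.
Derived: citizen (round 4), application_complete (round 1), notify_finance (round 3). means_tested never appears in any round.

means_tested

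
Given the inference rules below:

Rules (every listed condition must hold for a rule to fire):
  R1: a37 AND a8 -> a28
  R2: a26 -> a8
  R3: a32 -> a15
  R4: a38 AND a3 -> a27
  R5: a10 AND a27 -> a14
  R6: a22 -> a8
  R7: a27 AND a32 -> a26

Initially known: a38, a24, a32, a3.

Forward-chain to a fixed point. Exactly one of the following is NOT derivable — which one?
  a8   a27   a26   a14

Round 1 fires R3, R4, giving a15, a27.
Round 2 fires R7, giving a26.
Round 3 fires R2, giving a8.
Derived: a26 (round 2), a27 (round 1), a8 (round 3). a14 never appears in any round.

a14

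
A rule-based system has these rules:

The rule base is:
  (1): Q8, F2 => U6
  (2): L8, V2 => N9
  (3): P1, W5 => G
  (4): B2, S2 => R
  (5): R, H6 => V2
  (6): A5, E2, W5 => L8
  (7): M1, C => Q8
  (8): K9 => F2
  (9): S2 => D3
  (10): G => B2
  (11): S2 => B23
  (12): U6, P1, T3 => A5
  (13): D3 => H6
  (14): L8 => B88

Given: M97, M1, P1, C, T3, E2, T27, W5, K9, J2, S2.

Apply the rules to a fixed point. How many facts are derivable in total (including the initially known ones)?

Round 1: (3) [P1, W5 => G]; (7) [M1, C => Q8]; (8) [K9 => F2]; (9) [S2 => D3]; (11) [S2 => B23]. Adds G, Q8, F2, D3, B23.
Round 2: (1) [Q8, F2 => U6]; (10) [G => B2]; (13) [D3 => H6]. Adds U6, B2, H6.
Round 3: (4) [B2, S2 => R]; (12) [U6, P1, T3 => A5]. Adds R, A5.
Round 4: (5) [R, H6 => V2]; (6) [A5, E2, W5 => L8]. Adds V2, L8.
Round 5: (2) [L8, V2 => N9]; (14) [L8 => B88]. Adds N9, B88.
Closure: {A5, B2, B23, B88, C, D3, E2, F2, G, H6, J2, K9, L8, M1, M97, N9, P1, Q8, R, S2, T27, T3, U6, V2, W5} — 25 facts.

25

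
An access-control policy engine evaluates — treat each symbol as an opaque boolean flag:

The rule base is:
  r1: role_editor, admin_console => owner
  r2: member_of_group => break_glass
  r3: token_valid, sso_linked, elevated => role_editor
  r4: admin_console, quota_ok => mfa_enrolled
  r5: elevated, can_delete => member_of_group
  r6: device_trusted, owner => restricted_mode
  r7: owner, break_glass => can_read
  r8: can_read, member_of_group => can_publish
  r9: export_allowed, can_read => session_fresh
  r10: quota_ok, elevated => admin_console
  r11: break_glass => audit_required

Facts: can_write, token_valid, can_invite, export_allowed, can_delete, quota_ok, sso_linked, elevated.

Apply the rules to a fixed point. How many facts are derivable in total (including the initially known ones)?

Round 1 — r3, r5, r10, derive role_editor, member_of_group, admin_console.
Round 2 — r1, r2, r4, derive owner, break_glass, mfa_enrolled.
Round 3 — r7, r11, derive can_read, audit_required.
Round 4 — r8, r9, derive can_publish, session_fresh.
Closure: {admin_console, audit_required, break_glass, can_delete, can_invite, can_publish, can_read, can_write, elevated, export_allowed, member_of_group, mfa_enrolled, owner, quota_ok, role_editor, session_fresh, sso_linked, token_valid} — 18 facts.

18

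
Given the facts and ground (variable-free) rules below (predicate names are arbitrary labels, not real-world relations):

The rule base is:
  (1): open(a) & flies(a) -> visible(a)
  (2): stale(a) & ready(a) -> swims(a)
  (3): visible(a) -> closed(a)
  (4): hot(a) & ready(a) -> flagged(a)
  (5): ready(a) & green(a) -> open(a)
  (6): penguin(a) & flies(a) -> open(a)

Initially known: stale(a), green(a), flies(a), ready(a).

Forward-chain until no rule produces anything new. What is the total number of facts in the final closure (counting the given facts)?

Round 1: (2) [stale(a) & ready(a) -> swims(a)]; (5) [ready(a) & green(a) -> open(a)]. Adds swims(a), open(a).
Round 2: (1) [open(a) & flies(a) -> visible(a)]. Adds visible(a).
Round 3: (3) [visible(a) -> closed(a)]. Adds closed(a).
Closure: {closed(a), flies(a), green(a), open(a), ready(a), stale(a), swims(a), visible(a)} — 8 facts.

8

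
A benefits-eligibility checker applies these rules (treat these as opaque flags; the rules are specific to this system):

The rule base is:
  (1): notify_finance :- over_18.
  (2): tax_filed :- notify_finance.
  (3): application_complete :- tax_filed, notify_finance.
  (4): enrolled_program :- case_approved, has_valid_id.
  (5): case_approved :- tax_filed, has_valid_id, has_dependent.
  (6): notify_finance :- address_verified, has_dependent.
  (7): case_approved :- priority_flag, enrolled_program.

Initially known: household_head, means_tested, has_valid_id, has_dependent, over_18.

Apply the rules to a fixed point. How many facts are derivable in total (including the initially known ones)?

10

[1] (1) [notify_finance :- over_18.]. ⇒ new: notify_finance.
[2] (2) [tax_filed :- notify_finance.]. ⇒ new: tax_filed.
[3] (3) [application_complete :- tax_filed, notify_finance.]; (5) [case_approved :- tax_filed, has_valid_id, has_dependent.]. ⇒ new: application_complete, case_approved.
[4] (4) [enrolled_program :- case_approved, has_valid_id.]. ⇒ new: enrolled_program.
Closure: {application_complete, case_approved, enrolled_program, has_dependent, has_valid_id, household_head, means_tested, notify_finance, over_18, tax_filed} — 10 facts.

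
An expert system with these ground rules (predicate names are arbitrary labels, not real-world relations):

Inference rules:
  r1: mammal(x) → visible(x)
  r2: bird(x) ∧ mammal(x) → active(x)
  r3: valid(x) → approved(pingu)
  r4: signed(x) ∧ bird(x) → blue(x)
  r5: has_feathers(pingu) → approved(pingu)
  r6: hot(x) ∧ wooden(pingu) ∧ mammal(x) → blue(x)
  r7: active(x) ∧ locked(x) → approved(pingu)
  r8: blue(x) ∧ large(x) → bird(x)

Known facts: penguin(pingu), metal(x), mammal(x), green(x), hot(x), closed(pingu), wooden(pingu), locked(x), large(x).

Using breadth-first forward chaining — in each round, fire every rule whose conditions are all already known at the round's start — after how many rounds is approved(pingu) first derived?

4

Round 1 — r1, r6, derive visible(x), blue(x).
Round 2 — r8, derive bird(x).
Round 3 — r2, derive active(x).
Round 4 — r7, derive approved(pingu).
approved(pingu) first appears in round 4.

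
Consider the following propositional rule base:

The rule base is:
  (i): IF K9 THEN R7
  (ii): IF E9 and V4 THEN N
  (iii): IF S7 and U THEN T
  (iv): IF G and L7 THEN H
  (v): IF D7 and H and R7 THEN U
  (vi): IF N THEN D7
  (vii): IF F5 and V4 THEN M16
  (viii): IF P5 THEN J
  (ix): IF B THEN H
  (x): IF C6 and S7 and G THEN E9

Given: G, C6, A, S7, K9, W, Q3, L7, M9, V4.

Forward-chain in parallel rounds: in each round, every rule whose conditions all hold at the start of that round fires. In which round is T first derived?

5

Round 1: (i) [IF K9 THEN R7]; (iv) [IF G and L7 THEN H]; (x) [IF C6 and S7 and G THEN E9]. New: R7, H, E9.
Round 2: (ii) [IF E9 and V4 THEN N]. New: N.
Round 3: (vi) [IF N THEN D7]. New: D7.
Round 4: (v) [IF D7 and H and R7 THEN U]. New: U.
Round 5: (iii) [IF S7 and U THEN T]. New: T.
T first appears in round 5.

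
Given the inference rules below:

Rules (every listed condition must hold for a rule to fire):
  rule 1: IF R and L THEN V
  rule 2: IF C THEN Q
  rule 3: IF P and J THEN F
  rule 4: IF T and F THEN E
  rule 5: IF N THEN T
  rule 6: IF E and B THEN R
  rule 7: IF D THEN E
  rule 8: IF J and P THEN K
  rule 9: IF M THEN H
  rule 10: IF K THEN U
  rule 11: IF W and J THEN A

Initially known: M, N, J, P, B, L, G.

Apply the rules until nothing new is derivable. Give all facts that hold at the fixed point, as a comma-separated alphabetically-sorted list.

Round 1: rule 3 [IF P and J THEN F]; rule 5 [IF N THEN T]; rule 8 [IF J and P THEN K]; rule 9 [IF M THEN H]. Adds F, T, K, H.
Round 2: rule 4 [IF T and F THEN E]; rule 10 [IF K THEN U]. Adds E, U.
Round 3: rule 6 [IF E and B THEN R]. Adds R.
Round 4: rule 1 [IF R and L THEN V]. Adds V.

B, E, F, G, H, J, K, L, M, N, P, R, T, U, V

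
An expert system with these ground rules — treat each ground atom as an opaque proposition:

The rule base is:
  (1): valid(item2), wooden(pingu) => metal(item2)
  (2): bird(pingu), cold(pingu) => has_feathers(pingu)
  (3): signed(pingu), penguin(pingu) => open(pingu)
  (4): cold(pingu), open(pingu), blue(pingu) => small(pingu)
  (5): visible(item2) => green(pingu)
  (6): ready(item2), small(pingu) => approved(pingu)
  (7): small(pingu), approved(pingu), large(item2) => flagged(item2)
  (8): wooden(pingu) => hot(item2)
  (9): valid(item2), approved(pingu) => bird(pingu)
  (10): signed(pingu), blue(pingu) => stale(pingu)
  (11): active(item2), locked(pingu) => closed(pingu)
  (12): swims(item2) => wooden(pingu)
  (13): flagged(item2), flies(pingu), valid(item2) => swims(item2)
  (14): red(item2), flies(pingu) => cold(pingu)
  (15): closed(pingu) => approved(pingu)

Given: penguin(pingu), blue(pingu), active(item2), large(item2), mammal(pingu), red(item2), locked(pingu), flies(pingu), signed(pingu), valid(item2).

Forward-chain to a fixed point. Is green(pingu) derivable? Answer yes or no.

no

Round 1 — (3), (10), (11), (14), derive open(pingu), stale(pingu), closed(pingu), cold(pingu).
Round 2 — (4), (15), derive small(pingu), approved(pingu).
Round 3 — (7), (9), derive flagged(item2), bird(pingu).
Round 4 — (2), (13), derive has_feathers(pingu), swims(item2).
Round 5 — (12), derive wooden(pingu).
Round 6 — (1), (8), derive metal(item2), hot(item2).
Fixed point reached. green(pingu) is concluded only by (5); (5) needs visible(item2) (never derived).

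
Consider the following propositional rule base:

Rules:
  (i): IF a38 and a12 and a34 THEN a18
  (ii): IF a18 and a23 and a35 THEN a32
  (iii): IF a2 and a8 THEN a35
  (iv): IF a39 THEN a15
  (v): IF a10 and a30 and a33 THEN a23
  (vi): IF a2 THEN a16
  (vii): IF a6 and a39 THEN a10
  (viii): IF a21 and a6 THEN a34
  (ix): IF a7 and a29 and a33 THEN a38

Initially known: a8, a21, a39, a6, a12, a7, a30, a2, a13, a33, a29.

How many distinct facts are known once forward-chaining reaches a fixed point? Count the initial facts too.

20

[1] (iii) [IF a2 and a8 THEN a35]; (iv) [IF a39 THEN a15]; (vi) [IF a2 THEN a16]; (vii) [IF a6 and a39 THEN a10]; (viii) [IF a21 and a6 THEN a34]; (ix) [IF a7 and a29 and a33 THEN a38]. ⇒ new: a35, a15, a16, a10, a34, a38.
[2] (i) [IF a38 and a12 and a34 THEN a18]; (v) [IF a10 and a30 and a33 THEN a23]. ⇒ new: a18, a23.
[3] (ii) [IF a18 and a23 and a35 THEN a32]. ⇒ new: a32.
Closure: {a10, a12, a13, a15, a16, a18, a2, a21, a23, a29, a30, a32, a33, a34, a35, a38, a39, a6, a7, a8} — 20 facts.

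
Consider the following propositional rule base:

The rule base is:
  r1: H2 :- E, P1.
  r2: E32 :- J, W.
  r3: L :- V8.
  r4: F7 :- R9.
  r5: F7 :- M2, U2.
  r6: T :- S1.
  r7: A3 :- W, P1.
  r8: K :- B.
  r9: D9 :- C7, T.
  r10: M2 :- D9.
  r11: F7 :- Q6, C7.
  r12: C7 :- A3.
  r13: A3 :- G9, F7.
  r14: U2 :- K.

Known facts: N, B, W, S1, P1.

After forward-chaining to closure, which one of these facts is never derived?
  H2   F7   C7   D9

Round 1 — r6, r7, r8, derive T, A3, K.
Round 2 — r12, r14, derive C7, U2.
Round 3 — r9, derive D9.
Round 4 — r10, derive M2.
Round 5 — r5, derive F7.
Derived: D9 (round 3), C7 (round 2), F7 (round 5). H2 never appears in any round.

H2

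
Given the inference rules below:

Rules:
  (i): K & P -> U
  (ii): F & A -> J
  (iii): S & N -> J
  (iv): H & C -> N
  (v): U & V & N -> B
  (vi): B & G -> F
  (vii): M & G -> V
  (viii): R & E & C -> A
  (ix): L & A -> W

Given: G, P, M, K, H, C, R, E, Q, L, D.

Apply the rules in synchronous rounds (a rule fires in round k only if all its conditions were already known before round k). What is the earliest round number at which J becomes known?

4

[1] (i) [K & P -> U]; (iv) [H & C -> N]; (vii) [M & G -> V]; (viii) [R & E & C -> A]. ⇒ new: U, N, V, A.
[2] (v) [U & V & N -> B]; (ix) [L & A -> W]. ⇒ new: B, W.
[3] (vi) [B & G -> F]. ⇒ new: F.
[4] (ii) [F & A -> J]. ⇒ new: J.
J first appears in round 4.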